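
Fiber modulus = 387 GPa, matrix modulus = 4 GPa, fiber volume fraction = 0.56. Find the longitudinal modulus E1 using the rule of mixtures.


E1 = Ef*Vf + Em*(1-Vf) = 387*0.56 + 4*0.44 = 218.48 GPa

218.48 GPa


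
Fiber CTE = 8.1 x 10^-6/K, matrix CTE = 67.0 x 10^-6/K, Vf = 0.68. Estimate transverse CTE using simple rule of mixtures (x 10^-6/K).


alpha_2 = alpha_f*Vf + alpha_m*(1-Vf) = 8.1*0.68 + 67.0*0.32 = 26.9 x 10^-6/K

26.9 x 10^-6/K


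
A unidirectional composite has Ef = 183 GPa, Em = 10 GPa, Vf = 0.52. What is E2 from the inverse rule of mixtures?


1/E2 = Vf/Ef + (1-Vf)/Em = 0.52/183 + 0.48/10
E2 = 19.67 GPa

19.67 GPa


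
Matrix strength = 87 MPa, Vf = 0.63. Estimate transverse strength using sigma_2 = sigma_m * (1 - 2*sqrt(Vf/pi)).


factor = 1 - 2*sqrt(0.63/pi) = 0.1044
sigma_2 = 87 * 0.1044 = 9.08 MPa

9.08 MPa


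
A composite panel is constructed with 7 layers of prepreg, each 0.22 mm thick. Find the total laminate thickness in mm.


h = n * t_ply = 7 * 0.22 = 1.54 mm

1.54 mm


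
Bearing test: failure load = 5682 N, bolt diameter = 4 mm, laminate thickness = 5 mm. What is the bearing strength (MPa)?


sigma_br = F/(d*h) = 5682/(4*5) = 284.1 MPa

284.1 MPa


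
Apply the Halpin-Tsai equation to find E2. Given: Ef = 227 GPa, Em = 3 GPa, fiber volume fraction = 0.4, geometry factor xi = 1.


eta = (Ef/Em - 1)/(Ef/Em + xi) = (75.6667 - 1)/(75.6667 + 1) = 0.9739
E2 = Em*(1+xi*eta*Vf)/(1-eta*Vf) = 6.83 GPa

6.83 GPa


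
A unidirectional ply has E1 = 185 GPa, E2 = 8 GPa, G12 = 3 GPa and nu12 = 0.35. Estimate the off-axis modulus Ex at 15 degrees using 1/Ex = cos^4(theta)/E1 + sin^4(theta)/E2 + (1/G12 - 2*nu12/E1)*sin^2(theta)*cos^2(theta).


cos^4(15) = 0.870513, sin^4(15) = 0.004487, sin^2(15)*cos^2(15) = 0.0625
1/G12 - 2*nu12/E1 = 1/3 - 2*0.35/185 = 0.32955 GPa^-1
1/Ex = 0.870513/185 + 0.004487/8 + 0.32955*0.0625 = 0.0258632 GPa^-1
Ex = 38.66 GPa

38.66 GPa


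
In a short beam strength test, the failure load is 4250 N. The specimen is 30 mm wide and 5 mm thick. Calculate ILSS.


ILSS = 3F/(4bh) = 3*4250/(4*30*5) = 21.25 MPa

21.25 MPa


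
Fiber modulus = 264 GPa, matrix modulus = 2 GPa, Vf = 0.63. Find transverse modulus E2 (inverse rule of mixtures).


1/E2 = Vf/Ef + (1-Vf)/Em = 0.63/264 + 0.37/2
E2 = 5.34 GPa

5.34 GPa


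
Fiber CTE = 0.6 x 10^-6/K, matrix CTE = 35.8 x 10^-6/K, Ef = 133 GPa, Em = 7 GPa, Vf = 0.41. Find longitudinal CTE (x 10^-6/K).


E1 = Ef*Vf + Em*(1-Vf) = 58.66
alpha_1 = (alpha_f*Ef*Vf + alpha_m*Em*(1-Vf))/E1 = 3.08 x 10^-6/K

3.08 x 10^-6/K


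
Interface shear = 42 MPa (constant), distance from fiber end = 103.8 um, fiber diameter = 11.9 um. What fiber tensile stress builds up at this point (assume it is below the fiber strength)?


Force balance: sigma_f * (pi*d^2/4) = tau * (pi*d) * x  ->  sigma_f = 4 * tau * x / d
sigma_f = 4 * 42 * 103.8 / 11.9 = 1465.4 MPa

1465.4 MPa


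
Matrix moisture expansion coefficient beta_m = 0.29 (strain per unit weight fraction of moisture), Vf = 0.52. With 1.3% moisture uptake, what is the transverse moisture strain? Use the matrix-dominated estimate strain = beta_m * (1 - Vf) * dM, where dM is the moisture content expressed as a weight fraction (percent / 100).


dM = 1.3/100 = 0.013
strain = beta_m * (1-Vf) * dM = 0.29 * 0.48 * 0.013 = 0.0018096

0.0018096


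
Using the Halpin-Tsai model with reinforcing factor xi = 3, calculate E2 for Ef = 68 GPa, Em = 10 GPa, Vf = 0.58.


eta = (Ef/Em - 1)/(Ef/Em + xi) = (6.8 - 1)/(6.8 + 3) = 0.5918
E2 = Em*(1+xi*eta*Vf)/(1-eta*Vf) = 30.91 GPa

30.91 GPa


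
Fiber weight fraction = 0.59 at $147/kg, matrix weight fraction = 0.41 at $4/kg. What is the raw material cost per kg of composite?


Cost = cost_f*Wf + cost_m*Wm = 147*0.59 + 4*0.41 = $88.37/kg

$88.37/kg


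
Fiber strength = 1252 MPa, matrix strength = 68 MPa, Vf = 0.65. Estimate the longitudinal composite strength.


sigma_1 = sigma_f*Vf + sigma_m*(1-Vf) = 1252*0.65 + 68*0.35 = 837.6 MPa

837.6 MPa


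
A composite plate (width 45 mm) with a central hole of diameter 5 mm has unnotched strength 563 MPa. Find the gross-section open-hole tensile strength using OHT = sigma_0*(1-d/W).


OHT = sigma_0*(1-d/W) = 563*(1-5/45) = 500.4 MPa

500.4 MPa


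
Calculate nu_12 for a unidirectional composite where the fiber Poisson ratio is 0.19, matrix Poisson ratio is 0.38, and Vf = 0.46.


nu_12 = nu_f*Vf + nu_m*(1-Vf) = 0.19*0.46 + 0.38*0.54 = 0.2926

0.2926


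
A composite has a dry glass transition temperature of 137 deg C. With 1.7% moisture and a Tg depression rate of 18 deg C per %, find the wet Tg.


Tg_wet = Tg_dry - k*moisture = 137 - 18*1.7 = 106.4 deg C

106.4 deg C


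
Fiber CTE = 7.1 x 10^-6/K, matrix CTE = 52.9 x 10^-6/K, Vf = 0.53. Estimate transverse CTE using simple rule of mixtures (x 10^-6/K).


alpha_2 = alpha_f*Vf + alpha_m*(1-Vf) = 7.1*0.53 + 52.9*0.47 = 28.6 x 10^-6/K

28.6 x 10^-6/K


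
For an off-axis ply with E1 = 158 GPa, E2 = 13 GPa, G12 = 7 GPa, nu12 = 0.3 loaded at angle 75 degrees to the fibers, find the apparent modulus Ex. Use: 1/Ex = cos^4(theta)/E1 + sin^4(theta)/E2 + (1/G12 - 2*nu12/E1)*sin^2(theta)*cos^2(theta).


cos^4(75) = 0.004487, sin^4(75) = 0.870513, sin^2(75)*cos^2(75) = 0.0625
1/G12 - 2*nu12/E1 = 1/7 - 2*0.3/158 = 0.13906 GPa^-1
1/Ex = 0.004487/158 + 0.870513/13 + 0.13906*0.0625 = 0.0756821 GPa^-1
Ex = 13.21 GPa

13.21 GPa


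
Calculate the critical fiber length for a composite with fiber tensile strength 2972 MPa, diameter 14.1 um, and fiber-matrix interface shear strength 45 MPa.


Lc = sigma_f * d / (2 * tau_i) = 2972 * 14.1 / (2 * 45) = 465.6 um

465.6 um


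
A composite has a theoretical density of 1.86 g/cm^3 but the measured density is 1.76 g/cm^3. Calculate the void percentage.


Void% = (rho_theo - rho_actual)/rho_theo * 100 = (1.86 - 1.76)/1.86 * 100 = 5.38%

5.38%


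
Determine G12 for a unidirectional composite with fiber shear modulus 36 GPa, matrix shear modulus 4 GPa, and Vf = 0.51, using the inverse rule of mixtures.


1/G12 = Vf/Gf + (1-Vf)/Gm = 0.51/36 + 0.49/4
G12 = 7.32 GPa

7.32 GPa


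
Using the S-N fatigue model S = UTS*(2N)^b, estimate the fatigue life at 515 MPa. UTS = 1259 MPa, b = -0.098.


N = 0.5 * (S/UTS)^(1/b) = 0.5 * (515/1259)^(1/-0.098) = 4574.9176 cycles

4574.9176 cycles


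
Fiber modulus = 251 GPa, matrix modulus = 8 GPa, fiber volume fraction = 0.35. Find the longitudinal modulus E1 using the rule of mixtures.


E1 = Ef*Vf + Em*(1-Vf) = 251*0.35 + 8*0.65 = 93.05 GPa

93.05 GPa


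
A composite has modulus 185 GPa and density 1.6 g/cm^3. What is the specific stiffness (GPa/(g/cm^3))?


Specific stiffness = E/rho = 185/1.6 = 115.6 GPa/(g/cm^3)

115.6 GPa/(g/cm^3)


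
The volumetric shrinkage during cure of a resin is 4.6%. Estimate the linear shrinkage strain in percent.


Linear shrinkage ≈ vol_shrink/3 = 4.6/3 = 1.533%

1.533%


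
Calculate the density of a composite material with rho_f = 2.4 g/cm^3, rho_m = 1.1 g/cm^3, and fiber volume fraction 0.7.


rho_c = rho_f*Vf + rho_m*(1-Vf) = 2.4*0.7 + 1.1*0.3 = 2.01 g/cm^3

2.01 g/cm^3


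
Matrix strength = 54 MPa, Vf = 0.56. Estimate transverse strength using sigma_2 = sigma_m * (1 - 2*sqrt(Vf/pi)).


factor = 1 - 2*sqrt(0.56/pi) = 0.1556
sigma_2 = 54 * 0.1556 = 8.4 MPa

8.4 MPa


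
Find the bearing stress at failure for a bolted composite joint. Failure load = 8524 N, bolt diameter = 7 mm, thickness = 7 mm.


sigma_br = F/(d*h) = 8524/(7*7) = 174.0 MPa

174.0 MPa


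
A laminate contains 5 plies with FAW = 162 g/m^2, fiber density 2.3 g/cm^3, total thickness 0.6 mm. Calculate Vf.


Vf = n * FAW / (rho_f * h * 1000) = 5 * 162 / (2.3 * 0.6 * 1000) = 0.587

0.587


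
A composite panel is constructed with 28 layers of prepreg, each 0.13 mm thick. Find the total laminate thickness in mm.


h = n * t_ply = 28 * 0.13 = 3.64 mm

3.64 mm


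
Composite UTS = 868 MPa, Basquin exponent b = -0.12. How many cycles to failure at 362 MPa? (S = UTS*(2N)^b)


N = 0.5 * (S/UTS)^(1/b) = 0.5 * (362/868)^(1/-0.12) = 731.2451 cycles

731.2451 cycles


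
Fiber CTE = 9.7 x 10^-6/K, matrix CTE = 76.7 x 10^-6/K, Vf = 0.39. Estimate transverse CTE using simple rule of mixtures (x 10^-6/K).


alpha_2 = alpha_f*Vf + alpha_m*(1-Vf) = 9.7*0.39 + 76.7*0.61 = 50.6 x 10^-6/K

50.6 x 10^-6/K


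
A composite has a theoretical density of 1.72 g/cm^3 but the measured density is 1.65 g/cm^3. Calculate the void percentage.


Void% = (rho_theo - rho_actual)/rho_theo * 100 = (1.72 - 1.65)/1.72 * 100 = 4.07%

4.07%


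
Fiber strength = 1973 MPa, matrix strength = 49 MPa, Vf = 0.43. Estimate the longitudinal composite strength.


sigma_1 = sigma_f*Vf + sigma_m*(1-Vf) = 1973*0.43 + 49*0.57 = 876.3 MPa

876.3 MPa


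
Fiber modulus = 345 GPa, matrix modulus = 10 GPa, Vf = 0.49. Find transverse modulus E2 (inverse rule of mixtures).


1/E2 = Vf/Ef + (1-Vf)/Em = 0.49/345 + 0.51/10
E2 = 19.08 GPa

19.08 GPa


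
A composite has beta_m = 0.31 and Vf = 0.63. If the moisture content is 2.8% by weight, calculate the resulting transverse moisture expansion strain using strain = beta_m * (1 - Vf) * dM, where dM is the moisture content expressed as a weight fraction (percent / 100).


dM = 2.8/100 = 0.028
strain = beta_m * (1-Vf) * dM = 0.31 * 0.37 * 0.028 = 0.0032116

0.0032116


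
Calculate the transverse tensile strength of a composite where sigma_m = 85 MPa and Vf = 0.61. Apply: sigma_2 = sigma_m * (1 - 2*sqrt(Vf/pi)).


factor = 1 - 2*sqrt(0.61/pi) = 0.1187
sigma_2 = 85 * 0.1187 = 10.09 MPa

10.09 MPa


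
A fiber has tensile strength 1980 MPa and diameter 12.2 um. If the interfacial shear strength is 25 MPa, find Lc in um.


Lc = sigma_f * d / (2 * tau_i) = 1980 * 12.2 / (2 * 25) = 483.1 um

483.1 um


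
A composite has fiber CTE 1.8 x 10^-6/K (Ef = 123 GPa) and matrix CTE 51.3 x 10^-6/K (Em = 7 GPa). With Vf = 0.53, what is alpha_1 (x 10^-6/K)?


E1 = Ef*Vf + Em*(1-Vf) = 68.48
alpha_1 = (alpha_f*Ef*Vf + alpha_m*Em*(1-Vf))/E1 = 4.18 x 10^-6/K

4.18 x 10^-6/K


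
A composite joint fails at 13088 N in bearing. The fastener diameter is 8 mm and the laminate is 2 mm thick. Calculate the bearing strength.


sigma_br = F/(d*h) = 13088/(8*2) = 818.0 MPa

818.0 MPa


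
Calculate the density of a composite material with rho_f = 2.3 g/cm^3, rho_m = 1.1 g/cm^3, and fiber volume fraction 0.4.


rho_c = rho_f*Vf + rho_m*(1-Vf) = 2.3*0.4 + 1.1*0.6 = 1.58 g/cm^3

1.58 g/cm^3


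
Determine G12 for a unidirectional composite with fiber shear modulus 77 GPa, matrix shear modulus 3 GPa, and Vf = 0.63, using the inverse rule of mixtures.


1/G12 = Vf/Gf + (1-Vf)/Gm = 0.63/77 + 0.37/3
G12 = 7.6 GPa

7.6 GPa


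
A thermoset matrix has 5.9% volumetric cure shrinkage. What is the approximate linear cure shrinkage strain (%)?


Linear shrinkage ≈ vol_shrink/3 = 5.9/3 = 1.967%

1.967%


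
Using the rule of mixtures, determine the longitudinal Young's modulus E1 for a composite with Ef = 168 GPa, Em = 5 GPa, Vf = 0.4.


E1 = Ef*Vf + Em*(1-Vf) = 168*0.4 + 5*0.6 = 70.2 GPa

70.2 GPa


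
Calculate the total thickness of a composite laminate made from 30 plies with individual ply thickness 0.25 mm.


h = n * t_ply = 30 * 0.25 = 7.5 mm

7.5 mm


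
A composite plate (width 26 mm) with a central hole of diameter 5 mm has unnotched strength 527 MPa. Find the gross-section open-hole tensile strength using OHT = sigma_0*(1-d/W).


OHT = sigma_0*(1-d/W) = 527*(1-5/26) = 425.7 MPa

425.7 MPa


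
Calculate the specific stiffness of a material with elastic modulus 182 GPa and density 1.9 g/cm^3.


Specific stiffness = E/rho = 182/1.9 = 95.8 GPa/(g/cm^3)

95.8 GPa/(g/cm^3)


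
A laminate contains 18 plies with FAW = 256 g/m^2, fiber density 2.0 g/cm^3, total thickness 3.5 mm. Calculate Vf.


Vf = n * FAW / (rho_f * h * 1000) = 18 * 256 / (2.0 * 3.5 * 1000) = 0.6583

0.6583


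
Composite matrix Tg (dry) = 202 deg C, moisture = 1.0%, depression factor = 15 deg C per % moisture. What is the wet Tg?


Tg_wet = Tg_dry - k*moisture = 202 - 15*1.0 = 187.0 deg C

187.0 deg C


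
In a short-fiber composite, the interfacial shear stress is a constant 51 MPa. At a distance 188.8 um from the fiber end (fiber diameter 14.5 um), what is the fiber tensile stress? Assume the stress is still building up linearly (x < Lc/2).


Force balance: sigma_f * (pi*d^2/4) = tau * (pi*d) * x  ->  sigma_f = 4 * tau * x / d
sigma_f = 4 * 51 * 188.8 / 14.5 = 2656.2 MPa

2656.2 MPa


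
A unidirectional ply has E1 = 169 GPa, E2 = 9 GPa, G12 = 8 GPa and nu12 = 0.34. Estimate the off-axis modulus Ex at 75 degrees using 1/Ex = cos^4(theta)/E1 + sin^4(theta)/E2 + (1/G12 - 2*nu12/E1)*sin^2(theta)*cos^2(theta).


cos^4(75) = 0.004487, sin^4(75) = 0.870513, sin^2(75)*cos^2(75) = 0.0625
1/G12 - 2*nu12/E1 = 1/8 - 2*0.34/169 = 0.120976 GPa^-1
1/Ex = 0.004487/169 + 0.870513/9 + 0.120976*0.0625 = 0.1043112 GPa^-1
Ex = 9.59 GPa

9.59 GPa


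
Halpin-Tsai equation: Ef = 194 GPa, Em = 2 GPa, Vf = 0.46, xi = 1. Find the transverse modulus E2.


eta = (Ef/Em - 1)/(Ef/Em + xi) = (97.0 - 1)/(97.0 + 1) = 0.9796
E2 = Em*(1+xi*eta*Vf)/(1-eta*Vf) = 5.28 GPa

5.28 GPa


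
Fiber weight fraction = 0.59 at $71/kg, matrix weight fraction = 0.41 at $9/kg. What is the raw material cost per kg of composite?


Cost = cost_f*Wf + cost_m*Wm = 71*0.59 + 9*0.41 = $45.58/kg

$45.58/kg


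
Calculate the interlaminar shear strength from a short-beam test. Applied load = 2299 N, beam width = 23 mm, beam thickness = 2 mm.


ILSS = 3F/(4bh) = 3*2299/(4*23*2) = 37.48 MPa

37.48 MPa


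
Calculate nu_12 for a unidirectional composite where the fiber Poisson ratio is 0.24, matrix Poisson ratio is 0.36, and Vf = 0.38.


nu_12 = nu_f*Vf + nu_m*(1-Vf) = 0.24*0.38 + 0.36*0.62 = 0.3144

0.3144


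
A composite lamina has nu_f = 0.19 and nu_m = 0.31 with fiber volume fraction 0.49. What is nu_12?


nu_12 = nu_f*Vf + nu_m*(1-Vf) = 0.19*0.49 + 0.31*0.51 = 0.2512

0.2512


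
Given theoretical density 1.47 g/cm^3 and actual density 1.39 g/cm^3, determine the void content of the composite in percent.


Void% = (rho_theo - rho_actual)/rho_theo * 100 = (1.47 - 1.39)/1.47 * 100 = 5.44%

5.44%


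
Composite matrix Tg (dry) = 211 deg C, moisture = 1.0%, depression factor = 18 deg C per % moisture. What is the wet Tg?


Tg_wet = Tg_dry - k*moisture = 211 - 18*1.0 = 193.0 deg C

193.0 deg C


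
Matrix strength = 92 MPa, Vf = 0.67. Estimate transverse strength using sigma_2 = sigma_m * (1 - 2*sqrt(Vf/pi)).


factor = 1 - 2*sqrt(0.67/pi) = 0.0764
sigma_2 = 92 * 0.0764 = 7.03 MPa

7.03 MPa


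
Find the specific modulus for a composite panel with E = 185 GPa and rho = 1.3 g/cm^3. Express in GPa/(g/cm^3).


Specific stiffness = E/rho = 185/1.3 = 142.3 GPa/(g/cm^3)

142.3 GPa/(g/cm^3)


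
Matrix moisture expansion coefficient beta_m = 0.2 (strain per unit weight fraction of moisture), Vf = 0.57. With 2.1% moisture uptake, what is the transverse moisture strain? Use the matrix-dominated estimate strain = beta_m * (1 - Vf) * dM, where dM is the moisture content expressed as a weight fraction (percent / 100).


dM = 2.1/100 = 0.021
strain = beta_m * (1-Vf) * dM = 0.2 * 0.43 * 0.021 = 0.001806

0.001806


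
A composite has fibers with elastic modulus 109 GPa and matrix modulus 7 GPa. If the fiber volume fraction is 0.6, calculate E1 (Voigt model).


E1 = Ef*Vf + Em*(1-Vf) = 109*0.6 + 7*0.4 = 68.2 GPa

68.2 GPa


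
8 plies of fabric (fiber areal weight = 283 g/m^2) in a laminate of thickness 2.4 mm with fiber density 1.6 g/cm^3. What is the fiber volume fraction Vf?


Vf = n * FAW / (rho_f * h * 1000) = 8 * 283 / (1.6 * 2.4 * 1000) = 0.5896

0.5896


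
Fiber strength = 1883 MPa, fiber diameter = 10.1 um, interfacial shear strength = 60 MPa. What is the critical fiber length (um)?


Lc = sigma_f * d / (2 * tau_i) = 1883 * 10.1 / (2 * 60) = 158.5 um

158.5 um


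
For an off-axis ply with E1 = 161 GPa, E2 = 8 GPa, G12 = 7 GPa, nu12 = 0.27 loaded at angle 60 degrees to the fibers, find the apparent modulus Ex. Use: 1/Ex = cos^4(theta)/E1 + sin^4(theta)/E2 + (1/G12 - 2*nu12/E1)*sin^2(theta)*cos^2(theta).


cos^4(60) = 0.0625, sin^4(60) = 0.5625, sin^2(60)*cos^2(60) = 0.1875
1/G12 - 2*nu12/E1 = 1/7 - 2*0.27/161 = 0.139503 GPa^-1
1/Ex = 0.0625/161 + 0.5625/8 + 0.139503*0.1875 = 0.0968575 GPa^-1
Ex = 10.32 GPa

10.32 GPa


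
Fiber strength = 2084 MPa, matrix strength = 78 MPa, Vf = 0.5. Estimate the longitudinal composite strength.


sigma_1 = sigma_f*Vf + sigma_m*(1-Vf) = 2084*0.5 + 78*0.5 = 1081.0 MPa

1081.0 MPa


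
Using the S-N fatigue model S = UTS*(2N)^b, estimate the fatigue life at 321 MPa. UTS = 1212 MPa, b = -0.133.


N = 0.5 * (S/UTS)^(1/b) = 0.5 * (321/1212)^(1/-0.133) = 10896.7686 cycles

10896.7686 cycles


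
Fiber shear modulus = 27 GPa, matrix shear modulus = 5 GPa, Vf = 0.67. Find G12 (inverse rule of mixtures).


1/G12 = Vf/Gf + (1-Vf)/Gm = 0.67/27 + 0.33/5
G12 = 11.01 GPa

11.01 GPa


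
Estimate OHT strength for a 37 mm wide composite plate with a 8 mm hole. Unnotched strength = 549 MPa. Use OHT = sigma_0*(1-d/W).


OHT = sigma_0*(1-d/W) = 549*(1-8/37) = 430.3 MPa

430.3 MPa


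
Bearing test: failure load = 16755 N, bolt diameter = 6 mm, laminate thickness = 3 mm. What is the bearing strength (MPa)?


sigma_br = F/(d*h) = 16755/(6*3) = 930.8 MPa

930.8 MPa


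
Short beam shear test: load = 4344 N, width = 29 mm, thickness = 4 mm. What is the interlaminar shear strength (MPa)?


ILSS = 3F/(4bh) = 3*4344/(4*29*4) = 28.09 MPa

28.09 MPa


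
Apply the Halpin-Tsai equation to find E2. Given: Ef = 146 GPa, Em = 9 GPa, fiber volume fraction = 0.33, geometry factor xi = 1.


eta = (Ef/Em - 1)/(Ef/Em + xi) = (16.2222 - 1)/(16.2222 + 1) = 0.8839
E2 = Em*(1+xi*eta*Vf)/(1-eta*Vf) = 16.41 GPa

16.41 GPa


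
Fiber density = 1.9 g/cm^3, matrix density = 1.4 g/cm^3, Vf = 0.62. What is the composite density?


rho_c = rho_f*Vf + rho_m*(1-Vf) = 1.9*0.62 + 1.4*0.38 = 1.71 g/cm^3

1.71 g/cm^3


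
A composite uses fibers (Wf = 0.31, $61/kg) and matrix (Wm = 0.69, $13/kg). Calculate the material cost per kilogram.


Cost = cost_f*Wf + cost_m*Wm = 61*0.31 + 13*0.69 = $27.88/kg

$27.88/kg


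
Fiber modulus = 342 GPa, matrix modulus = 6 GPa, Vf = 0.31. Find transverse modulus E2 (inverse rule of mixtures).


1/E2 = Vf/Ef + (1-Vf)/Em = 0.31/342 + 0.69/6
E2 = 8.63 GPa

8.63 GPa


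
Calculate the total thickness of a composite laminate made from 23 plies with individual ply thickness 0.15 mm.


h = n * t_ply = 23 * 0.15 = 3.45 mm

3.45 mm


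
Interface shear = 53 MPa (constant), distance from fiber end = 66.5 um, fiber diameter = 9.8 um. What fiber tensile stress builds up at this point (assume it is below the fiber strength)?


Force balance: sigma_f * (pi*d^2/4) = tau * (pi*d) * x  ->  sigma_f = 4 * tau * x / d
sigma_f = 4 * 53 * 66.5 / 9.8 = 1438.6 MPa

1438.6 MPa


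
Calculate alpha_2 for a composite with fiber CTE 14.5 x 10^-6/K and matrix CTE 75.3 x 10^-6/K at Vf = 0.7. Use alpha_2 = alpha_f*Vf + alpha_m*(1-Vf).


alpha_2 = alpha_f*Vf + alpha_m*(1-Vf) = 14.5*0.7 + 75.3*0.3 = 32.7 x 10^-6/K

32.7 x 10^-6/K


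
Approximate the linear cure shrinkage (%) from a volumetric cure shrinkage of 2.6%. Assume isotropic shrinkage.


Linear shrinkage ≈ vol_shrink/3 = 2.6/3 = 0.867%

0.867%


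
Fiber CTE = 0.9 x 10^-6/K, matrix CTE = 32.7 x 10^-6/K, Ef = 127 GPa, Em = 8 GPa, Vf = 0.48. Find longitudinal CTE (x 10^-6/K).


E1 = Ef*Vf + Em*(1-Vf) = 65.12
alpha_1 = (alpha_f*Ef*Vf + alpha_m*Em*(1-Vf))/E1 = 2.93 x 10^-6/K

2.93 x 10^-6/K


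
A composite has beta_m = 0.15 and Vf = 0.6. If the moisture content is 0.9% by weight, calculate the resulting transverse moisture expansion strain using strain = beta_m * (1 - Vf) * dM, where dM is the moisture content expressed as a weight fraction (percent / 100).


dM = 0.9/100 = 0.009
strain = beta_m * (1-Vf) * dM = 0.15 * 0.4 * 0.009 = 0.00054

0.00054


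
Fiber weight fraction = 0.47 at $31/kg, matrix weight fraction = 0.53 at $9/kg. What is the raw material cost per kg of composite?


Cost = cost_f*Wf + cost_m*Wm = 31*0.47 + 9*0.53 = $19.34/kg

$19.34/kg


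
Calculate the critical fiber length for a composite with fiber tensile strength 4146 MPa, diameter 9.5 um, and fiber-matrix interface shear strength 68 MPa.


Lc = sigma_f * d / (2 * tau_i) = 4146 * 9.5 / (2 * 68) = 289.6 um

289.6 um


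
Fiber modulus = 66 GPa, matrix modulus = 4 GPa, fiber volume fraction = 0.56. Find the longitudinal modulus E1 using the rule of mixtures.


E1 = Ef*Vf + Em*(1-Vf) = 66*0.56 + 4*0.44 = 38.72 GPa

38.72 GPa


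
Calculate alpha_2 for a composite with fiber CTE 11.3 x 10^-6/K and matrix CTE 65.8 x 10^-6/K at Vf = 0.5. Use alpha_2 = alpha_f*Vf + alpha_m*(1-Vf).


alpha_2 = alpha_f*Vf + alpha_m*(1-Vf) = 11.3*0.5 + 65.8*0.5 = 38.6 x 10^-6/K

38.6 x 10^-6/K


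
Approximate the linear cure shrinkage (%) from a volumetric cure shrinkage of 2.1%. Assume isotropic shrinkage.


Linear shrinkage ≈ vol_shrink/3 = 2.1/3 = 0.7%

0.7%


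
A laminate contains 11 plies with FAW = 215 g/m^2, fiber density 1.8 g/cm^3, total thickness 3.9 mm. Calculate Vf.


Vf = n * FAW / (rho_f * h * 1000) = 11 * 215 / (1.8 * 3.9 * 1000) = 0.3369

0.3369


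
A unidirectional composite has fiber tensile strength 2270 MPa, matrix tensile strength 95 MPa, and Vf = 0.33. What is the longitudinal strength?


sigma_1 = sigma_f*Vf + sigma_m*(1-Vf) = 2270*0.33 + 95*0.67 = 812.8 MPa

812.8 MPa


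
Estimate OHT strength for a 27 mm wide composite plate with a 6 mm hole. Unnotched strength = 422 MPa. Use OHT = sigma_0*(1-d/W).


OHT = sigma_0*(1-d/W) = 422*(1-6/27) = 328.2 MPa

328.2 MPa


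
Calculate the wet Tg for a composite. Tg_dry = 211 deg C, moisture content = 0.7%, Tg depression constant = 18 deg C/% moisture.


Tg_wet = Tg_dry - k*moisture = 211 - 18*0.7 = 198.4 deg C

198.4 deg C


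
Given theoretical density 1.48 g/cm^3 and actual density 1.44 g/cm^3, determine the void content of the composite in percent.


Void% = (rho_theo - rho_actual)/rho_theo * 100 = (1.48 - 1.44)/1.48 * 100 = 2.7%

2.7%


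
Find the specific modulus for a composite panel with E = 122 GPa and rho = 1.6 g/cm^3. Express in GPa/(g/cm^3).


Specific stiffness = E/rho = 122/1.6 = 76.3 GPa/(g/cm^3)

76.3 GPa/(g/cm^3)


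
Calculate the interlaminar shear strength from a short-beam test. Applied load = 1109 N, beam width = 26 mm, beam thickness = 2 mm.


ILSS = 3F/(4bh) = 3*1109/(4*26*2) = 16.0 MPa

16.0 MPa


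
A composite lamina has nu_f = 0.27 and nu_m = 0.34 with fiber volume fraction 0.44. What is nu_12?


nu_12 = nu_f*Vf + nu_m*(1-Vf) = 0.27*0.44 + 0.34*0.56 = 0.3092

0.3092


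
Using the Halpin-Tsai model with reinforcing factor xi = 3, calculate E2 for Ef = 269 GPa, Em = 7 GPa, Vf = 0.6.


eta = (Ef/Em - 1)/(Ef/Em + xi) = (38.4286 - 1)/(38.4286 + 3) = 0.9034
E2 = Em*(1+xi*eta*Vf)/(1-eta*Vf) = 40.14 GPa

40.14 GPa


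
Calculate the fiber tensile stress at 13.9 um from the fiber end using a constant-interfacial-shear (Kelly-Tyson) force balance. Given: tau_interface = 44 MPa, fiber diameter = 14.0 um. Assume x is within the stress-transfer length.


Force balance: sigma_f * (pi*d^2/4) = tau * (pi*d) * x  ->  sigma_f = 4 * tau * x / d
sigma_f = 4 * 44 * 13.9 / 14.0 = 174.7 MPa

174.7 MPa


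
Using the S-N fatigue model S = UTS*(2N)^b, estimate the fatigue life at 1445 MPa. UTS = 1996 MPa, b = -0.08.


N = 0.5 * (S/UTS)^(1/b) = 0.5 * (1445/1996)^(1/-0.08) = 28.3549 cycles

28.3549 cycles


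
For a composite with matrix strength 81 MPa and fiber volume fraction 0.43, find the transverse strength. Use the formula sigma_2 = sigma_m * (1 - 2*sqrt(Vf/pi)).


factor = 1 - 2*sqrt(0.43/pi) = 0.2601
sigma_2 = 81 * 0.2601 = 21.07 MPa

21.07 MPa


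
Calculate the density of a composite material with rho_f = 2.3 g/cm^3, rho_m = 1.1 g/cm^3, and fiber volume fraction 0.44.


rho_c = rho_f*Vf + rho_m*(1-Vf) = 2.3*0.44 + 1.1*0.56 = 1.628 g/cm^3

1.628 g/cm^3


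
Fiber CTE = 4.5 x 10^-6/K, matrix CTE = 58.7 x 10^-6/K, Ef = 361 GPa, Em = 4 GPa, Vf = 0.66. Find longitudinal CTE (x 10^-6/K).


E1 = Ef*Vf + Em*(1-Vf) = 239.62
alpha_1 = (alpha_f*Ef*Vf + alpha_m*Em*(1-Vf))/E1 = 4.81 x 10^-6/K

4.81 x 10^-6/K


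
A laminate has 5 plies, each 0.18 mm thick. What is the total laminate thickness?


h = n * t_ply = 5 * 0.18 = 0.9 mm

0.9 mm


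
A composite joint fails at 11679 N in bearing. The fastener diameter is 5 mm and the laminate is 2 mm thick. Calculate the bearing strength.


sigma_br = F/(d*h) = 11679/(5*2) = 1167.9 MPa

1167.9 MPa


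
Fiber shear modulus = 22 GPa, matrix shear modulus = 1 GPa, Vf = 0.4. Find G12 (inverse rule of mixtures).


1/G12 = Vf/Gf + (1-Vf)/Gm = 0.4/22 + 0.6/1
G12 = 1.62 GPa

1.62 GPa


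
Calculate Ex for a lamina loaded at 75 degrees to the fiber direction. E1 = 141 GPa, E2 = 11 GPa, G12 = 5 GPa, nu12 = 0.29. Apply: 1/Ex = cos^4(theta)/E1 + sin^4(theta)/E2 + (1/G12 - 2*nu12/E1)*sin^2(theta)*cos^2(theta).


cos^4(75) = 0.004487, sin^4(75) = 0.870513, sin^2(75)*cos^2(75) = 0.0625
1/G12 - 2*nu12/E1 = 1/5 - 2*0.29/141 = 0.195887 GPa^-1
1/Ex = 0.004487/141 + 0.870513/11 + 0.195887*0.0625 = 0.0914123 GPa^-1
Ex = 10.94 GPa

10.94 GPa


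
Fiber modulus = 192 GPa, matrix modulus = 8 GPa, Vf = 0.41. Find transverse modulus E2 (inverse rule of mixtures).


1/E2 = Vf/Ef + (1-Vf)/Em = 0.41/192 + 0.59/8
E2 = 13.18 GPa

13.18 GPa


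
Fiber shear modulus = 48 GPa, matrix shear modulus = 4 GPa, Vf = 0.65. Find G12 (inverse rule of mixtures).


1/G12 = Vf/Gf + (1-Vf)/Gm = 0.65/48 + 0.35/4
G12 = 9.9 GPa

9.9 GPa


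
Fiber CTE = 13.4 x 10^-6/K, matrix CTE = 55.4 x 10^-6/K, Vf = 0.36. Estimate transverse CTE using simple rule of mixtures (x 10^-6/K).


alpha_2 = alpha_f*Vf + alpha_m*(1-Vf) = 13.4*0.36 + 55.4*0.64 = 40.3 x 10^-6/K

40.3 x 10^-6/K


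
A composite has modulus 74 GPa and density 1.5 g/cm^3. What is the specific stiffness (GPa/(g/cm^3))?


Specific stiffness = E/rho = 74/1.5 = 49.3 GPa/(g/cm^3)

49.3 GPa/(g/cm^3)


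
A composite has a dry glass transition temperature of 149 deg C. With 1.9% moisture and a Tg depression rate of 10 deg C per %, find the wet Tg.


Tg_wet = Tg_dry - k*moisture = 149 - 10*1.9 = 130.0 deg C

130.0 deg C


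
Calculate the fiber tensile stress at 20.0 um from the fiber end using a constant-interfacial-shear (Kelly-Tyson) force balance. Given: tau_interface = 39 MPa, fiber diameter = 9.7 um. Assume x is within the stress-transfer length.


Force balance: sigma_f * (pi*d^2/4) = tau * (pi*d) * x  ->  sigma_f = 4 * tau * x / d
sigma_f = 4 * 39 * 20.0 / 9.7 = 321.6 MPa

321.6 MPa


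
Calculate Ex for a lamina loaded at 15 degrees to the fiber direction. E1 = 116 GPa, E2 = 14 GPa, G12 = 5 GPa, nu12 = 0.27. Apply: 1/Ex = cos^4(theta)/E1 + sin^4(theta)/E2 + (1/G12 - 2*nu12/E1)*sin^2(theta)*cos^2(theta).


cos^4(15) = 0.870513, sin^4(15) = 0.004487, sin^2(15)*cos^2(15) = 0.0625
1/G12 - 2*nu12/E1 = 1/5 - 2*0.27/116 = 0.195345 GPa^-1
1/Ex = 0.870513/116 + 0.004487/14 + 0.195345*0.0625 = 0.020034 GPa^-1
Ex = 49.92 GPa

49.92 GPa


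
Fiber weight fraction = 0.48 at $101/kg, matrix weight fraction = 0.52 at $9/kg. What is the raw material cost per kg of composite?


Cost = cost_f*Wf + cost_m*Wm = 101*0.48 + 9*0.52 = $53.16/kg

$53.16/kg


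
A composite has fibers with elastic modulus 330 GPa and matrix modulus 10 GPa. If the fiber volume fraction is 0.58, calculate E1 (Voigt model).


E1 = Ef*Vf + Em*(1-Vf) = 330*0.58 + 10*0.42 = 195.6 GPa

195.6 GPa


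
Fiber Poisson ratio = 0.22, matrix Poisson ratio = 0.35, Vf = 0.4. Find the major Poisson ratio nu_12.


nu_12 = nu_f*Vf + nu_m*(1-Vf) = 0.22*0.4 + 0.35*0.6 = 0.298

0.298


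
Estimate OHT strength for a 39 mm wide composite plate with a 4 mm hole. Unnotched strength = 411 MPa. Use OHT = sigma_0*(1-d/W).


OHT = sigma_0*(1-d/W) = 411*(1-4/39) = 368.8 MPa

368.8 MPa


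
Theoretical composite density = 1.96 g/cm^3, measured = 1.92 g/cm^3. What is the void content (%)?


Void% = (rho_theo - rho_actual)/rho_theo * 100 = (1.96 - 1.92)/1.96 * 100 = 2.04%

2.04%


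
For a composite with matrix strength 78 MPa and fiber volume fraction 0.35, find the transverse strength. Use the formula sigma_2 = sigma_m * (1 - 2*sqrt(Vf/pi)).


factor = 1 - 2*sqrt(0.35/pi) = 0.3324
sigma_2 = 78 * 0.3324 = 25.93 MPa

25.93 MPa


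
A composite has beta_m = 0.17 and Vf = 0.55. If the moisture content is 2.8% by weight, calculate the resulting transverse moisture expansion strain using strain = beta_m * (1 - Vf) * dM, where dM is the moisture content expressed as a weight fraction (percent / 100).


dM = 2.8/100 = 0.028
strain = beta_m * (1-Vf) * dM = 0.17 * 0.45 * 0.028 = 0.002142

0.002142


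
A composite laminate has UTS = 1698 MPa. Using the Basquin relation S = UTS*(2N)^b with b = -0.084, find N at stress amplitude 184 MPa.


N = 0.5 * (S/UTS)^(1/b) = 0.5 * (184/1698)^(1/-0.084) = 1.5434e+11 cycles

1.5434e+11 cycles


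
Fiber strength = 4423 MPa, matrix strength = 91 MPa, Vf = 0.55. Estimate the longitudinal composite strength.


sigma_1 = sigma_f*Vf + sigma_m*(1-Vf) = 4423*0.55 + 91*0.45 = 2473.6 MPa

2473.6 MPa


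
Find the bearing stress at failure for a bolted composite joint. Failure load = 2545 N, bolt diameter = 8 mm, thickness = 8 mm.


sigma_br = F/(d*h) = 2545/(8*8) = 39.8 MPa

39.8 MPa


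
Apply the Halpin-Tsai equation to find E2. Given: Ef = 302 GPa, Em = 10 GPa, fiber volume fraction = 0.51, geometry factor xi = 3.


eta = (Ef/Em - 1)/(Ef/Em + xi) = (30.2 - 1)/(30.2 + 3) = 0.8795
E2 = Em*(1+xi*eta*Vf)/(1-eta*Vf) = 42.54 GPa

42.54 GPa


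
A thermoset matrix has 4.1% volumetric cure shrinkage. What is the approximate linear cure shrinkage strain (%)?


Linear shrinkage ≈ vol_shrink/3 = 4.1/3 = 1.367%

1.367%


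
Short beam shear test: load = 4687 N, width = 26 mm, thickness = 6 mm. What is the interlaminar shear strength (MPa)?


ILSS = 3F/(4bh) = 3*4687/(4*26*6) = 22.53 MPa

22.53 MPa


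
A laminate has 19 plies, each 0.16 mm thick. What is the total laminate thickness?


h = n * t_ply = 19 * 0.16 = 3.04 mm

3.04 mm


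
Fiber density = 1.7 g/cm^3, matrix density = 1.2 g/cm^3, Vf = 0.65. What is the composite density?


rho_c = rho_f*Vf + rho_m*(1-Vf) = 1.7*0.65 + 1.2*0.35 = 1.525 g/cm^3

1.525 g/cm^3


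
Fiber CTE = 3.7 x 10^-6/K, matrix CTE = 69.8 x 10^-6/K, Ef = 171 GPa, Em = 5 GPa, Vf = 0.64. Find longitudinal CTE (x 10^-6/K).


E1 = Ef*Vf + Em*(1-Vf) = 111.24
alpha_1 = (alpha_f*Ef*Vf + alpha_m*Em*(1-Vf))/E1 = 4.77 x 10^-6/K

4.77 x 10^-6/K


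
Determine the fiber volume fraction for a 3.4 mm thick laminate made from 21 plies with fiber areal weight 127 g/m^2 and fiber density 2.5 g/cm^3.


Vf = n * FAW / (rho_f * h * 1000) = 21 * 127 / (2.5 * 3.4 * 1000) = 0.3138

0.3138


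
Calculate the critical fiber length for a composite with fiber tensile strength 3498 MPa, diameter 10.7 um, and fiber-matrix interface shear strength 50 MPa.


Lc = sigma_f * d / (2 * tau_i) = 3498 * 10.7 / (2 * 50) = 374.3 um

374.3 um


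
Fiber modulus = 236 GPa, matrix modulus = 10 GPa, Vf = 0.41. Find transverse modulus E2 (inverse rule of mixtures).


1/E2 = Vf/Ef + (1-Vf)/Em = 0.41/236 + 0.59/10
E2 = 16.46 GPa

16.46 GPa


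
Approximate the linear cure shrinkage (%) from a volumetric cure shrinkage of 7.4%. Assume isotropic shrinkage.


Linear shrinkage ≈ vol_shrink/3 = 7.4/3 = 2.467%

2.467%


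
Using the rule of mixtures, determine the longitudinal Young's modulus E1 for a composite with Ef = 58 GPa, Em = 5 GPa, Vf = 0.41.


E1 = Ef*Vf + Em*(1-Vf) = 58*0.41 + 5*0.59 = 26.73 GPa

26.73 GPa


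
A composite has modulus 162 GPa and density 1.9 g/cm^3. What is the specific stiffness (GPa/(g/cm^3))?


Specific stiffness = E/rho = 162/1.9 = 85.3 GPa/(g/cm^3)

85.3 GPa/(g/cm^3)


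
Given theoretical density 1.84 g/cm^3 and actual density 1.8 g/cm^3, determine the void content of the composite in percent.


Void% = (rho_theo - rho_actual)/rho_theo * 100 = (1.84 - 1.8)/1.84 * 100 = 2.17%

2.17%


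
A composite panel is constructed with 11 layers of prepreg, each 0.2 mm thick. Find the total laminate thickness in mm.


h = n * t_ply = 11 * 0.2 = 2.2 mm

2.2 mm


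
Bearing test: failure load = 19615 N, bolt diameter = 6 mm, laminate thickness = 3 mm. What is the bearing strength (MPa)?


sigma_br = F/(d*h) = 19615/(6*3) = 1089.7 MPa

1089.7 MPa


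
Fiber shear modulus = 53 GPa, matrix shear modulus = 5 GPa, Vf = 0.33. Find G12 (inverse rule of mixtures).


1/G12 = Vf/Gf + (1-Vf)/Gm = 0.33/53 + 0.67/5
G12 = 7.13 GPa

7.13 GPa


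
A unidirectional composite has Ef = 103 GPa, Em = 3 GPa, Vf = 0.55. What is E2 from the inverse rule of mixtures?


1/E2 = Vf/Ef + (1-Vf)/Em = 0.55/103 + 0.45/3
E2 = 6.44 GPa

6.44 GPa


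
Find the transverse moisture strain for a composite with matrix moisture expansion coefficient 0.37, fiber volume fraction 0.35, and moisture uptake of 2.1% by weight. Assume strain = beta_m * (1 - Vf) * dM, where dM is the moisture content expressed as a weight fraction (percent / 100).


dM = 2.1/100 = 0.021
strain = beta_m * (1-Vf) * dM = 0.37 * 0.65 * 0.021 = 0.0050505

0.0050505


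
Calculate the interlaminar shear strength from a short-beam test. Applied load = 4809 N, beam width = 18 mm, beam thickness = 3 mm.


ILSS = 3F/(4bh) = 3*4809/(4*18*3) = 66.79 MPa

66.79 MPa


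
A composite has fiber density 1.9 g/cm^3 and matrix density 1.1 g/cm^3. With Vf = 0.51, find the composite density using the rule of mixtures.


rho_c = rho_f*Vf + rho_m*(1-Vf) = 1.9*0.51 + 1.1*0.49 = 1.508 g/cm^3

1.508 g/cm^3


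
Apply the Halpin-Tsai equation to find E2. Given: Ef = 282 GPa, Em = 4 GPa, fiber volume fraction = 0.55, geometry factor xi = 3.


eta = (Ef/Em - 1)/(Ef/Em + xi) = (70.5 - 1)/(70.5 + 3) = 0.9456
E2 = Em*(1+xi*eta*Vf)/(1-eta*Vf) = 21.34 GPa

21.34 GPa


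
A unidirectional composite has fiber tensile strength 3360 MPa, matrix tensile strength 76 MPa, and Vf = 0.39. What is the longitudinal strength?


sigma_1 = sigma_f*Vf + sigma_m*(1-Vf) = 3360*0.39 + 76*0.61 = 1356.8 MPa

1356.8 MPa


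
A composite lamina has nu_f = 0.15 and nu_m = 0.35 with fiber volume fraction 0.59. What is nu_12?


nu_12 = nu_f*Vf + nu_m*(1-Vf) = 0.15*0.59 + 0.35*0.41 = 0.232

0.232


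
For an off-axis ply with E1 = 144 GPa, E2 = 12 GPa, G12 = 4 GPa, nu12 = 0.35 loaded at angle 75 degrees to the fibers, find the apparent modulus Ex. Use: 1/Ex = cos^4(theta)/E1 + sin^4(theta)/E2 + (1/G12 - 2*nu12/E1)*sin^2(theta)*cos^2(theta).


cos^4(75) = 0.004487, sin^4(75) = 0.870513, sin^2(75)*cos^2(75) = 0.0625
1/G12 - 2*nu12/E1 = 1/4 - 2*0.35/144 = 0.245139 GPa^-1
1/Ex = 0.004487/144 + 0.870513/12 + 0.245139*0.0625 = 0.0878951 GPa^-1
Ex = 11.38 GPa

11.38 GPa


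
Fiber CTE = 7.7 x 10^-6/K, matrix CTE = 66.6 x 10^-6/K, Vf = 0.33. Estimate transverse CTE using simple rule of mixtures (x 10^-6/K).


alpha_2 = alpha_f*Vf + alpha_m*(1-Vf) = 7.7*0.33 + 66.6*0.67 = 47.2 x 10^-6/K

47.2 x 10^-6/K


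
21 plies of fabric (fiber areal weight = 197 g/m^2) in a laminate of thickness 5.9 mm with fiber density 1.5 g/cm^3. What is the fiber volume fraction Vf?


Vf = n * FAW / (rho_f * h * 1000) = 21 * 197 / (1.5 * 5.9 * 1000) = 0.4675

0.4675


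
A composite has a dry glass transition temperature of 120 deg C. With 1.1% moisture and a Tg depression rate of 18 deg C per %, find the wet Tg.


Tg_wet = Tg_dry - k*moisture = 120 - 18*1.1 = 100.2 deg C

100.2 deg C


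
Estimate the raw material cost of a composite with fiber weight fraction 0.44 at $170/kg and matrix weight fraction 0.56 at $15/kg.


Cost = cost_f*Wf + cost_m*Wm = 170*0.44 + 15*0.56 = $83.2/kg

$83.2/kg


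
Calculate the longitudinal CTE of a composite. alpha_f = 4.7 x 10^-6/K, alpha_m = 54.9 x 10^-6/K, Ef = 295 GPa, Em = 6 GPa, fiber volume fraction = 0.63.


E1 = Ef*Vf + Em*(1-Vf) = 188.07
alpha_1 = (alpha_f*Ef*Vf + alpha_m*Em*(1-Vf))/E1 = 5.29 x 10^-6/K

5.29 x 10^-6/K


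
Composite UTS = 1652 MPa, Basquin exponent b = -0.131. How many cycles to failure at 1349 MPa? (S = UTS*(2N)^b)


N = 0.5 * (S/UTS)^(1/b) = 0.5 * (1349/1652)^(1/-0.131) = 2.3481 cycles

2.3481 cycles


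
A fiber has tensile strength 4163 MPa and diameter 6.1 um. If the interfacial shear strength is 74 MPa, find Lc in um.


Lc = sigma_f * d / (2 * tau_i) = 4163 * 6.1 / (2 * 74) = 171.6 um

171.6 um


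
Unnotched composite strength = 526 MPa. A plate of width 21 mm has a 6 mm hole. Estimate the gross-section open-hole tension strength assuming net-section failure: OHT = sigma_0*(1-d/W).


OHT = sigma_0*(1-d/W) = 526*(1-6/21) = 375.7 MPa

375.7 MPa


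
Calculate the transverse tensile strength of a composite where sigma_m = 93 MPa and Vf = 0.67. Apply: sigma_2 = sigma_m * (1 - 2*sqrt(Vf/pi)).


factor = 1 - 2*sqrt(0.67/pi) = 0.0764
sigma_2 = 93 * 0.0764 = 7.1 MPa

7.1 MPa


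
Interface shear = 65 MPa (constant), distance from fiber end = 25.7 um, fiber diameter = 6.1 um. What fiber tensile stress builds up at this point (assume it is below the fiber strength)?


Force balance: sigma_f * (pi*d^2/4) = tau * (pi*d) * x  ->  sigma_f = 4 * tau * x / d
sigma_f = 4 * 65 * 25.7 / 6.1 = 1095.4 MPa

1095.4 MPa


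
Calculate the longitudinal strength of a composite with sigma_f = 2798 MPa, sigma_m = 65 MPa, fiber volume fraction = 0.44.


sigma_1 = sigma_f*Vf + sigma_m*(1-Vf) = 2798*0.44 + 65*0.56 = 1267.5 MPa

1267.5 MPa


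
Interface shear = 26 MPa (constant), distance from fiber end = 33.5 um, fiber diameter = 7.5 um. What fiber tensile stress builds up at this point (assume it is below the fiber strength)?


Force balance: sigma_f * (pi*d^2/4) = tau * (pi*d) * x  ->  sigma_f = 4 * tau * x / d
sigma_f = 4 * 26 * 33.5 / 7.5 = 464.5 MPa

464.5 MPa


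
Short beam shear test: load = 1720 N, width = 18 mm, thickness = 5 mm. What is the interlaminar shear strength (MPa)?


ILSS = 3F/(4bh) = 3*1720/(4*18*5) = 14.33 MPa

14.33 MPa


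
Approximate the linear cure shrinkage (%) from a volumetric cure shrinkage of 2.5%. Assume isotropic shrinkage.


Linear shrinkage ≈ vol_shrink/3 = 2.5/3 = 0.833%

0.833%


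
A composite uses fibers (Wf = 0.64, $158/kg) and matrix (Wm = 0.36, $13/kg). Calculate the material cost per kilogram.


Cost = cost_f*Wf + cost_m*Wm = 158*0.64 + 13*0.36 = $105.8/kg

$105.8/kg


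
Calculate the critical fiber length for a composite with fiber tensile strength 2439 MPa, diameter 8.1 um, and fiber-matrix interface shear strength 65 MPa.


Lc = sigma_f * d / (2 * tau_i) = 2439 * 8.1 / (2 * 65) = 152.0 um

152.0 um


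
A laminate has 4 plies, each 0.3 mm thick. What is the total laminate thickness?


h = n * t_ply = 4 * 0.3 = 1.2 mm

1.2 mm


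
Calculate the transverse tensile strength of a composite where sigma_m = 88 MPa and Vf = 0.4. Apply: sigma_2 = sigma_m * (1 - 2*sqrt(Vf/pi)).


factor = 1 - 2*sqrt(0.4/pi) = 0.2864
sigma_2 = 88 * 0.2864 = 25.2 MPa

25.2 MPa


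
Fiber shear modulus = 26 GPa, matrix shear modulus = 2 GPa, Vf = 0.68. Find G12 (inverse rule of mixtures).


1/G12 = Vf/Gf + (1-Vf)/Gm = 0.68/26 + 0.32/2
G12 = 5.37 GPa

5.37 GPa


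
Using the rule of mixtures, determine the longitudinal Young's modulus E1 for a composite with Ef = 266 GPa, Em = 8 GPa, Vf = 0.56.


E1 = Ef*Vf + Em*(1-Vf) = 266*0.56 + 8*0.44 = 152.48 GPa

152.48 GPa
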